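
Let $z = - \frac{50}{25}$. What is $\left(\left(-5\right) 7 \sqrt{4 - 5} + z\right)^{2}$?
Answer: $-1221 + 140 i \approx -1221.0 + 140.0 i$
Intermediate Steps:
$z = -2$ ($z = \left(-50\right) \frac{1}{25} = -2$)
$\left(\left(-5\right) 7 \sqrt{4 - 5} + z\right)^{2} = \left(\left(-5\right) 7 \sqrt{4 - 5} - 2\right)^{2} = \left(- 35 \sqrt{-1} - 2\right)^{2} = \left(- 35 i - 2\right)^{2} = \left(-2 - 35 i\right)^{2}$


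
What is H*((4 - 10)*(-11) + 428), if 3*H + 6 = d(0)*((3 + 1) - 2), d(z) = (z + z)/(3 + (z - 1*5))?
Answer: -988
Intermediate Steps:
d(z) = 2*z/(-2 + z) (d(z) = (2*z)/(3 + (z - 5)) = (2*z)/(3 + (-5 + z)) = (2*z)/(-2 + z) = 2*z/(-2 + z))
H = -2 (H = -2 + ((2*0/(-2 + 0))*((3 + 1) - 2))/3 = -2 + ((2*0/(-2))*(4 - 2))/3 = -2 + ((2*0*(-1/2))*2)/3 = -2 + (0*2)/3 = -2 + (1/3)*0 = -2 + 0 = -2)
H*((4 - 10)*(-11) + 428) = -2*((4 - 10)*(-11) + 428) = -2*(-6*(-11) + 428) = -2*(66 + 428) = -2*494 = -988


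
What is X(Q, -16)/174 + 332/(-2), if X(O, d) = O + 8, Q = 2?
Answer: -14437/87 ≈ -165.94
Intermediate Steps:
X(O, d) = 8 + O
X(Q, -16)/174 + 332/(-2) = (8 + 2)/174 + 332/(-2) = 10*(1/174) + 332*(-½) = 5/87 - 166 = -14437/87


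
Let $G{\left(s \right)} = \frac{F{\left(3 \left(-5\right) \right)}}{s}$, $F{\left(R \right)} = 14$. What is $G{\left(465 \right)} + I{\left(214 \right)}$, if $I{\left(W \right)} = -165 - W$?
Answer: $- \frac{176221}{465} \approx -378.97$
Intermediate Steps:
$G{\left(s \right)} = \frac{14}{s}$
$G{\left(465 \right)} + I{\left(214 \right)} = \frac{14}{465} - 379 = - \frac{176221}{465}$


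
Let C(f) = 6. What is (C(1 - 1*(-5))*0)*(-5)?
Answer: 0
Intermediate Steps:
(C(1 - 1*(-5))*0)*(-5) = (6*0)*(-5) = 0*(-5) = 0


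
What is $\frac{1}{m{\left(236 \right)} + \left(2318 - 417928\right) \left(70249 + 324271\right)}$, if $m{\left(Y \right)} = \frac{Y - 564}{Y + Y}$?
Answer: $- \frac{59}{9674020974841} \approx -6.0988 \cdot 10^{-12}$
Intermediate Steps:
$m{\left(Y \right)} = \frac{-564 + Y}{2 Y}$
$\frac{1}{m{\left(236 \right)} + \left(2318 - 417928\right) \left(70249 + 324271\right)} = \frac{1}{\frac{-564 + 236}{2 \cdot 236} + \left(2318 - 417928\right) \left(70249 + 324271\right)} = \frac{1}{\frac{1}{2} \cdot \frac{1}{236} \left(-328\right) - 163966457200} = \frac{1}{- \frac{41}{59} - 163966457200} = \frac{1}{- \frac{9674020974841}{59}} = - \frac{59}{9674020974841}$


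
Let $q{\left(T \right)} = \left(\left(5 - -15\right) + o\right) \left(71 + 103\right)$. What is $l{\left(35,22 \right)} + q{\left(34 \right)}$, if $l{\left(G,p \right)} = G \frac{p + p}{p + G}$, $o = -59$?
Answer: $- \frac{385262}{57} \approx -6759.0$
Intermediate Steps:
$l{\left(G,p \right)} = \frac{2 G p}{G + p}$ ($l{\left(G,p \right)} = G \frac{2 p}{G + p} = \frac{2 G p}{G + p}$)
$q{\left(T \right)} = -6786$ ($q{\left(T \right)} = \left(\left(5 - -15\right) - 59\right) \left(71 + 103\right) = \left(\left(5 + 15\right) - 59\right) 174 = \left(20 - 59\right) 174 = \left(-39\right) 174 = -6786$)
$l{\left(35,22 \right)} + q{\left(34 \right)} = 2 \cdot 35 \cdot 22 \frac{1}{35 + 22} - 6786 = 2 \cdot 35 \cdot 22 \cdot \frac{1}{57} - 6786 = \frac{1540}{57} - 6786 = - \frac{385262}{57}$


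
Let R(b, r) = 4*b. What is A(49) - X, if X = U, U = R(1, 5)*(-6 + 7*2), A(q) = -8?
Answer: -40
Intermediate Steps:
U = 32 (U = (4*1)*(-6 + 7*2) = 4*(-6 + 14) = 4*8 = 32)
X = 32
A(49) - X = -8 - 1*32 = -8 - 32 = -40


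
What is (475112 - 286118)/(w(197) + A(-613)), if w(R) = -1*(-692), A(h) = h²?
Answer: 62998/125487 ≈ 0.50203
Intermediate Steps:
w(R) = 692
(475112 - 286118)/(w(197) + A(-613)) = (475112 - 286118)/(692 + (-613)²) = 188994/(692 + 375769) = 188994/376461 = 188994*(1/376461) = 62998/125487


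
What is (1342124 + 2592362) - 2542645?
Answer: 1391841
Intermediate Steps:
(1342124 + 2592362) - 2542645 = 3934486 - 2542645 = 1391841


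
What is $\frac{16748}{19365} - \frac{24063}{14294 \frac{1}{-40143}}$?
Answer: $\frac{18706074335197}{276803310} \approx 67579.0$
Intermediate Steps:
$\frac{16748}{19365} - \frac{24063}{14294 \frac{1}{-40143}} = 16748 \cdot \frac{1}{19365} - \frac{24063}{14294 \left(- \frac{1}{40143}\right)} = \frac{16748}{19365} - \frac{24063}{- \frac{14294}{40143}} = \frac{16748}{19365} - - \frac{965961009}{14294} = \frac{16748}{19365} + \frac{965961009}{14294} = \frac{18706074335197}{276803310}$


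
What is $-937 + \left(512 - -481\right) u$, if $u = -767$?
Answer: $-762568$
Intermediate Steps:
$-937 + \left(512 - -481\right) u = -937 + \left(512 - -481\right) \left(-767\right) = -937 + \left(512 + 481\right) \left(-767\right) = -937 + 993 \left(-767\right) = -937 - 761631 = -762568$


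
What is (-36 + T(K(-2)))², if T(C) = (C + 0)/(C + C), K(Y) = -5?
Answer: 5041/4 ≈ 1260.3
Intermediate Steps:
T(C) = ½ (T(C) = C/((2*C)) = C*(1/(2*C)) = ½)
(-36 + T(K(-2)))² = (-36 + ½)² = (-71/2)² = 5041/4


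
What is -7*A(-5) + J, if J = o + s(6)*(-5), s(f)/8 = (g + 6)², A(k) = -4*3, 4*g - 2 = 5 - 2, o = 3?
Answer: -4031/2 ≈ -2015.5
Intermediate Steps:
g = 5/4 (g = ½ + (5 - 2)/4 = ½ + (¼)*3 = ½ + ¾ = 5/4 ≈ 1.2500)
A(k) = -12
s(f) = 841/2 (s(f) = 8*(5/4 + 6)² = 8*(29/4)² = 8*(841/16) = 841/2)
J = -4199/2 (J = 3 + (841/2)*(-5) = 3 - 4205/2 = -4199/2 ≈ -2099.5)
-7*A(-5) + J = -7*(-12) - 4199/2 = 84 - 4199/2 = -4031/2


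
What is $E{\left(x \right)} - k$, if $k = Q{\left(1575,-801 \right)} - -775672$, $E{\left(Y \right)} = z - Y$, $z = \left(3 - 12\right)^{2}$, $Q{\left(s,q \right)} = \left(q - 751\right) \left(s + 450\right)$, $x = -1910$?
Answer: $2369119$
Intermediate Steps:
$Q{\left(s,q \right)} = \left(-751 + q\right) \left(450 + s\right)$
$z = 81$ ($z = \left(-9\right)^{2} = 81$)
$E{\left(Y \right)} = 81 - Y$
$k = -2367128$ ($k = \left(-337950 - 1182825 + 450 \left(-801\right) - 1261575\right) - -775672 = \left(-337950 - 1182825 - 360450 - 1261575\right) + 775672 = -3142800 + 775672 = -2367128$)
$E{\left(x \right)} - k = \left(81 - -1910\right) - -2367128 = \left(81 + 1910\right) + 2367128 = 1991 + 2367128 = 2369119$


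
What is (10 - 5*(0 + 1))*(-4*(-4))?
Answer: 80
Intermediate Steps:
(10 - 5*(0 + 1))*(-4*(-4)) = (10 - 5*1)*16 = (10 - 5)*16 = 5*16 = 80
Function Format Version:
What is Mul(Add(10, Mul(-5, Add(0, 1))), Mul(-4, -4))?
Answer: 80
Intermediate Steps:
Mul(Add(10, Mul(-5, Add(0, 1))), Mul(-4, -4)) = Mul(Add(10, Mul(-5, 1)), 16) = Mul(Add(10, -5), 16) = Mul(5, 16) = 80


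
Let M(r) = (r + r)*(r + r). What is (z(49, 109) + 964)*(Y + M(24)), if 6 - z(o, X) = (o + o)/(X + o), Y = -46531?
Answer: -3386947887/79 ≈ -4.2873e+7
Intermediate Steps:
z(o, X) = 6 - 2*o/(X + o) (z(o, X) = 6 - (o + o)/(X + o) = 6 - 2*o/(X + o))
M(r) = 4*r² (M(r) = (2*r)*(2*r) = 4*r²)
(z(49, 109) + 964)*(Y + M(24)) = (2*(2*49 + 3*109)/(109 + 49) + 964)*(-46531 + 4*24²) = (2*(98 + 327)/158 + 964)*(-46531 + 4*576) = (2*(1/158)*425 + 964)*(-46531 + 2304) = (425/79 + 964)*(-44227) = (76581/79)*(-44227) = -3386947887/79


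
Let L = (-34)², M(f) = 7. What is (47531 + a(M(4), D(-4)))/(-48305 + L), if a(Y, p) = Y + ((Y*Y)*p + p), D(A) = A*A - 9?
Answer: -47888/47149 ≈ -1.0157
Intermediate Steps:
D(A) = -9 + A² (D(A) = A² - 9 = -9 + A²)
L = 1156
a(Y, p) = Y + p + p*Y² (a(Y, p) = Y + (Y²*p + p) = Y + (p*Y² + p) = Y + (p + p*Y²) = Y + p + p*Y²)
(47531 + a(M(4), D(-4)))/(-48305 + L) = (47531 + (7 + (-9 + (-4)²) + (-9 + (-4)²)*7²))/(-48305 + 1156) = (47531 + (7 + (-9 + 16) + (-9 + 16)*49))/(-47149) = (47531 + (7 + 7 + 7*49))*(-1/47149) = (47531 + (7 + 7 + 343))*(-1/47149) = (47531 + 357)*(-1/47149) = 47888*(-1/47149) = -47888/47149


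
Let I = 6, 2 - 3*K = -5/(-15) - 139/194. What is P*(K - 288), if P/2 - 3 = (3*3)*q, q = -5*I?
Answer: 44630029/291 ≈ 1.5337e+5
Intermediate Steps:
K = 1387/1746 (K = ⅔ - (-5/(-15) - 139/194)/3 = ⅔ - (-5*(-1/15) - 139*1/194)/3 = ⅔ - (⅓ - 139/194)/3 = ⅔ - ⅓*(-223/582) = ⅔ + 223/1746 = 1387/1746 ≈ 0.79439)
q = -30 (q = -5*6 = -30)
P = -534 (P = 6 + 2*((3*3)*(-30)) = 6 + 2*(9*(-30)) = 6 + 2*(-270) = 6 - 540 = -534)
P*(K - 288) = -534*(1387/1746 - 288) = -534*(-501461/1746) = 44630029/291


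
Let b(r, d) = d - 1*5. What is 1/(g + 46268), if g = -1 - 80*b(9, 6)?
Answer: 1/46187 ≈ 2.1651e-5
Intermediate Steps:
b(r, d) = -5 + d (b(r, d) = d - 5 = -5 + d)
g = -81 (g = -1 - 80*(-5 + 6) = -1 - 80*1 = -1 - 80 = -81)
1/(g + 46268) = 1/(-81 + 46268) = 1/46187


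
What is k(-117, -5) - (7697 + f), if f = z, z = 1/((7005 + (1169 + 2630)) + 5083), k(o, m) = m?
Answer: -122361675/15887 ≈ -7702.0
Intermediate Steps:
z = 1/15887 (z = 1/((7005 + 3799) + 5083) = 1/(10804 + 5083) = 1/15887 ≈ 6.2945e-5)
f = 1/15887 ≈ 6.2945e-5
k(-117, -5) - (7697 + f) = -5 - (7697 + 1/15887) = -5 - 1*122282240/15887 = -5 - 122282240/15887 = -122361675/15887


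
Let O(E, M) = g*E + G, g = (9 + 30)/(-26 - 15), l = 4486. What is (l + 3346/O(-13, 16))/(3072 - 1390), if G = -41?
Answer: 2564689/987334 ≈ 2.5976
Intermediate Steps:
g = -39/41 (g = 39/(-41) = 39*(-1/41) = -39/41 ≈ -0.95122)
O(E, M) = -41 - 39*E/41 (O(E, M) = -39*E/41 - 41 = -41 - 39*E/41)
(l + 3346/O(-13, 16))/(3072 - 1390) = (4486 + 3346/(-41 - 39/41*(-13)))/(3072 - 1390) = (4486 + 3346/(-41 + 507/41))/1682 = (4486 + 3346/(-1174/41))*(1/1682) = (4486 + 3346*(-41/1174))*(1/1682) = (4486 - 68593/587)*(1/1682) = (2564689/587)*(1/1682) = 2564689/987334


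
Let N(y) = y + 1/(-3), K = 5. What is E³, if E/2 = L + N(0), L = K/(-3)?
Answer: -64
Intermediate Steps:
L = -5/3 (L = 5/(-3) = 5*(-⅓) = -5/3 ≈ -1.6667)
N(y) = -⅓ + y (N(y) = y - ⅓ = -⅓ + y)
E = -4 (E = 2*(-5/3 + (-⅓ + 0)) = 2*(-5/3 - ⅓) = 2*(-2) = -4)
E³ = (-4)³ = -64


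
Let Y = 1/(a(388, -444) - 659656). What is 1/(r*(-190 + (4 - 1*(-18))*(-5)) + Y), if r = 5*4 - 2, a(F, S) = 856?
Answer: -658800/3557520001 ≈ -0.00018519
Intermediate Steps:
Y = -1/658800 (Y = 1/(856 - 659656) = 1/(-658800) = -1/658800 ≈ -1.5179e-6)
r = 18 (r = 20 - 2 = 18)
1/(r*(-190 + (4 - 1*(-18))*(-5)) + Y) = 1/(18*(-190 + (4 - 1*(-18))*(-5)) - 1/658800) = 1/(18*(-190 + (4 + 18)*(-5)) - 1/658800) = 1/(18*(-190 + 22*(-5)) - 1/658800) = 1/(18*(-190 - 110) - 1/658800) = 1/(18*(-300) - 1/658800) = 1/(-5400 - 1/658800) = 1/(-3557520001/658800) = -658800/3557520001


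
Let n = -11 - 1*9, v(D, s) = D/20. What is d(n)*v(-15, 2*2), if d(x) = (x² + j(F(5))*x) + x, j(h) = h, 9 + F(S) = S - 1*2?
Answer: -375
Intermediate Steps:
F(S) = -11 + S (F(S) = -9 + (S - 1*2) = -9 + (S - 2) = -9 + (-2 + S) = -11 + S)
v(D, s) = D/20 (v(D, s) = D*(1/20) = D/20)
n = -20 (n = -11 - 9 = -20)
d(x) = x² - 5*x (d(x) = (x² + (-11 + 5)*x) + x = (x² - 6*x) + x = x² - 5*x)
d(n)*v(-15, 2*2) = (-20*(-5 - 20))*((1/20)*(-15)) = -20*(-25)*(-¾) = 500*(-¾) = -375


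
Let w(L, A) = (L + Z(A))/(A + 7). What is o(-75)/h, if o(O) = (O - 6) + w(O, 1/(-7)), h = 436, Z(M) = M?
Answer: -2207/10464 ≈ -0.21091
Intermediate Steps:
w(L, A) = (A + L)/(7 + A) (w(L, A) = (L + A)/(A + 7) = (A + L)/(7 + A))
o(O) = -289/48 + 55*O/48 (o(O) = (O - 6) + (1/(-7) + O)/(7 + 1/(-7)) = (-6 + O) + (-1/7 + O)/(7 - 1/7) = (-6 + O) + (-1/7 + O)/(48/7) = (-6 + O) + 7*(-1/7 + O)/48 = (-6 + O) + (-1/48 + 7*O/48) = -289/48 + 55*O/48)
o(-75)/h = (-289/48 + (55/48)*(-75))/436 = (-289/48 - 1375/16)*(1/436) = -2207/24*1/436 = -2207/10464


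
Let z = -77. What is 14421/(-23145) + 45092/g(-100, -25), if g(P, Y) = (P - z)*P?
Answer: 16841434/887225 ≈ 18.982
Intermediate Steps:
g(P, Y) = P*(77 + P) (g(P, Y) = (P - 1*(-77))*P = (P + 77)*P = (77 + P)*P = P*(77 + P))
14421/(-23145) + 45092/g(-100, -25) = 14421/(-23145) + 45092/((-100*(77 - 100))) = 14421*(-1/23145) + 45092/((-100*(-23))) = -4807/7715 + 45092/2300 = -4807/7715 + 45092*(1/2300) = -4807/7715 + 11273/575 = 16841434/887225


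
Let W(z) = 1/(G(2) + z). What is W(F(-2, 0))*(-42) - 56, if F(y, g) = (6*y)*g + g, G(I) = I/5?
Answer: -161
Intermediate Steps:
G(I) = I/5 (G(I) = I*(⅕) = I/5)
F(y, g) = g + 6*g*y (F(y, g) = 6*g*y + g = g + 6*g*y)
W(z) = 1/(⅖ + z) (W(z) = 1/((⅕)*2 + z) = 1/(⅖ + z))
W(F(-2, 0))*(-42) - 56 = (5/(2 + 5*(0*(1 + 6*(-2)))))*(-42) - 56 = (5/(2 + 5*(0*(1 - 12))))*(-42) - 56 = (5/(2 + 5*(0*(-11))))*(-42) - 56 = (5/(2 + 5*0))*(-42) - 56 = (5/(2 + 0))*(-42) - 56 = (5/2)*(-42) - 56 = -105 - 56 = -161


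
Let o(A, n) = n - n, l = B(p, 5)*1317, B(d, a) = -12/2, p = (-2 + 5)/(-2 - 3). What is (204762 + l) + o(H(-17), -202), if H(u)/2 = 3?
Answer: 196860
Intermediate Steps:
H(u) = 6 (H(u) = 2*3 = 6)
p = -⅗ (p = 3/(-5) = 3*(-⅕) = -⅗ ≈ -0.60000)
B(d, a) = -6 (B(d, a) = -12*½ = -6)
l = -7902 (l = -6*1317 = -7902)
o(A, n) = 0
(204762 + l) + o(H(-17), -202) = (204762 - 7902) + 0 = 196860 + 0 = 196860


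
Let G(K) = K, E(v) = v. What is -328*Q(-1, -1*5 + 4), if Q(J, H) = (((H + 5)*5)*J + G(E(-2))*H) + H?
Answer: 6232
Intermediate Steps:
Q(J, H) = -H + J*(25 + 5*H) (Q(J, H) = (((H + 5)*5)*J - 2*H) + H = (((5 + H)*5)*J - 2*H) + H = ((25 + 5*H)*J - 2*H) + H = (J*(25 + 5*H) - 2*H) + H = (-2*H + J*(25 + 5*H)) + H = -H + J*(25 + 5*H))
-328*Q(-1, -1*5 + 4) = -328*(-(-1*5 + 4) + 25*(-1) + 5*(-1*5 + 4)*(-1)) = -328*(-(-5 + 4) - 25 + 5*(-5 + 4)*(-1)) = -328*(-1*(-1) - 25 + 5*(-1)*(-1)) = -328*(1 - 25 + 5) = -328*(-19) = 6232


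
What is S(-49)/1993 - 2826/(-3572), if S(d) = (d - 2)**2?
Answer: 7461495/3559498 ≈ 2.0962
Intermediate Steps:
S(d) = (-2 + d)**2
S(-49)/1993 - 2826/(-3572) = (-2 - 49)**2/1993 - 2826/(-3572) = (-51)**2*(1/1993) - 2826*(-1/3572) = 2601*(1/1993) + 1413/1786 = 2601/1993 + 1413/1786 = 7461495/3559498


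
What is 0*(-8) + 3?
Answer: 3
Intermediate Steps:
0*(-8) + 3 = 0 + 3 = 3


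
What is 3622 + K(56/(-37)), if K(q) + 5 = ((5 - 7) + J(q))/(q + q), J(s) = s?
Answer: 202617/56 ≈ 3618.2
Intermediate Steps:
K(q) = -5 + (-2 + q)/(2*q) (K(q) = -5 + ((5 - 7) + q)/(q + q) = -5 + (-2 + q)/((2*q)) = -5 + (-2 + q)*(1/(2*q)) = -5 + (-2 + q)/(2*q))
3622 + K(56/(-37)) = 3622 + (-9/2 - 1/(56/(-37))) = 3622 + (-9/2 - 1/(56*(-1/37))) = 3622 + (-9/2 - 1/(-56/37)) = 3622 + (-9/2 - 1*(-37/56)) = 3622 + (-9/2 + 37/56) = 3622 - 215/56 = 202617/56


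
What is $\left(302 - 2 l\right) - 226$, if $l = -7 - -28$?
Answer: $34$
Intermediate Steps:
$l = 21$ ($l = -7 + 28 = 21$)
$\left(302 - 2 l\right) - 226 = \left(302 - 42\right) - 226 = 260 - 226 = 34$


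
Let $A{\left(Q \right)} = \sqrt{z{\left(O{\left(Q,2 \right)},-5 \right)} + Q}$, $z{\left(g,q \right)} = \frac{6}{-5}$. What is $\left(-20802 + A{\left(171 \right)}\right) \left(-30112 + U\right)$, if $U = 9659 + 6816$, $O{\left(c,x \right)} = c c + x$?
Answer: $283676874 - \frac{13637 \sqrt{4245}}{5} \approx 2.835 \cdot 10^{8}$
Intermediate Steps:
$O{\left(c,x \right)} = x + c^{2}$ ($O{\left(c,x \right)} = c^{2} + x = x + c^{2}$)
$z{\left(g,q \right)} = - \frac{6}{5}$ ($z{\left(g,q \right)} = 6 \left(- \frac{1}{5}\right) = - \frac{6}{5}$)
$U = 16475$
$A{\left(Q \right)} = \sqrt{- \frac{6}{5} + Q}$
$\left(-20802 + A{\left(171 \right)}\right) \left(-30112 + U\right) = \left(-20802 + \frac{\sqrt{-30 + 25 \cdot 171}}{5}\right) \left(-30112 + 16475\right) = \left(-20802 + \frac{\sqrt{-30 + 4275}}{5}\right) \left(-13637\right) = \left(-20802 + \frac{\sqrt{4245}}{5}\right) \left(-13637\right) = 283676874 - \frac{13637 \sqrt{4245}}{5}$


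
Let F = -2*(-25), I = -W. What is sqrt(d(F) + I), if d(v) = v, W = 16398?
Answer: 2*I*sqrt(4087) ≈ 127.86*I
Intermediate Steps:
I = -16398 (I = -1*16398 = -16398)
F = 50
sqrt(d(F) + I) = sqrt(50 - 16398) = sqrt(-16348) = 2*I*sqrt(4087)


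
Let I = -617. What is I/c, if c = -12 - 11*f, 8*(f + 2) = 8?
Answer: 617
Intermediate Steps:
f = -1 (f = -2 + (⅛)*8 = -2 + 1 = -1)
c = -1 (c = -12 - 11*(-1) = -12 + 11 = -1)
I/c = -617/(-1) = -617*(-1) = 617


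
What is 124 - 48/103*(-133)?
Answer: 19156/103 ≈ 185.98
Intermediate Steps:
124 - 48/103*(-133) = 124 + 6384/103 = 19156/103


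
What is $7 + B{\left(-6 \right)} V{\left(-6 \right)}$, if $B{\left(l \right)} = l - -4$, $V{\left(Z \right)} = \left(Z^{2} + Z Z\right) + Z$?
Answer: $-125$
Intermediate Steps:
$V{\left(Z \right)} = Z + 2 Z^{2}$ ($V{\left(Z \right)} = \left(Z^{2} + Z^{2}\right) + Z = 2 Z^{2} + Z = Z + 2 Z^{2}$)
$B{\left(l \right)} = 4 + l$ ($B{\left(l \right)} = l + 4 = 4 + l$)
$7 + B{\left(-6 \right)} V{\left(-6 \right)} = 7 + \left(4 - 6\right) \left(- 6 \left(1 + 2 \left(-6\right)\right)\right) = 7 - 2 \left(- 6 \left(1 - 12\right)\right) = 7 - 2 \left(\left(-6\right) \left(-11\right)\right) = 7 - 132 = -125$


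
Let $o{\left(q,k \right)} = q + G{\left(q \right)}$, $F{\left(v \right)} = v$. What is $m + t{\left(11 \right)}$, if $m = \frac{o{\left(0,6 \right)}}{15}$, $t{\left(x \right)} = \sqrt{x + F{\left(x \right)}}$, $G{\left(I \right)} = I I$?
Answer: $\sqrt{22} \approx 4.6904$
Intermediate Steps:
$G{\left(I \right)} = I^{2}$
$t{\left(x \right)} = \sqrt{2} \sqrt{x}$ ($t{\left(x \right)} = \sqrt{x + x} = \sqrt{2 x} = \sqrt{2} \sqrt{x}$)
$o{\left(q,k \right)} = q + q^{2}$
$m = 0$ ($m = \frac{0 \left(1 + 0\right)}{15} = \frac{0 \cdot 1}{15} = \frac{1}{15} \cdot 0 = 0$)
$m + t{\left(11 \right)} = 0 + \sqrt{2} \sqrt{11} = 0 + \sqrt{22} = \sqrt{22}$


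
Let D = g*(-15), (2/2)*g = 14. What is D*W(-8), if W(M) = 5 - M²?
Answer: 12390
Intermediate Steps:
g = 14
D = -210 (D = 14*(-15) = -210)
D*W(-8) = -210*(5 - 1*(-8)²) = -210*(5 - 1*64) = -210*(5 - 64) = -210*(-59) = 12390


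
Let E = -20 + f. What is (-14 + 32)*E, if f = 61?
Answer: 738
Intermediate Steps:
E = 41 (E = -20 + 61 = 41)
(-14 + 32)*E = (-14 + 32)*41 = 18*41 = 738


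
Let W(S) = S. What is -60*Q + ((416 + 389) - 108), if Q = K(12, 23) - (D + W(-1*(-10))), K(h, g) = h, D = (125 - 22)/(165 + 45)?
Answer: 4245/7 ≈ 606.43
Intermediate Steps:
D = 103/210 ≈ 0.49048
Q = 317/210 (Q = 12 - (103/210 - 1*(-10)) = 12 - (103/210 + 10) = 12 - 1*2203/210 = 12 - 2203/210 = 317/210 ≈ 1.5095)
-60*Q + ((416 + 389) - 108) = -60*317/210 + ((416 + 389) - 108) = -634/7 + (805 - 108) = -634/7 + 697 = 4245/7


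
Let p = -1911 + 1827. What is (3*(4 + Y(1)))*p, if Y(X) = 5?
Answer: -2268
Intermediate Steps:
p = -84
(3*(4 + Y(1)))*p = (3*(4 + 5))*(-84) = (3*9)*(-84) = 27*(-84) = -2268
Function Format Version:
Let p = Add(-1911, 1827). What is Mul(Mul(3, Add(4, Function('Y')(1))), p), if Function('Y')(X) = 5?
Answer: -2268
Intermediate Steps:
p = -84
Mul(Mul(3, Add(4, Function('Y')(1))), p) = Mul(Mul(3, Add(4, 5)), -84) = Mul(Mul(3, 9), -84) = Mul(27, -84) = -2268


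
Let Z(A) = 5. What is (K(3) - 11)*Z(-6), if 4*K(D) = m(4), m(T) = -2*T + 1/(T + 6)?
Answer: -519/8 ≈ -64.875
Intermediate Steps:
m(T) = 1/(6 + T) - 2*T (m(T) = -2*T + 1/(6 + T) = 1/(6 + T) - 2*T)
K(D) = -79/40 (K(D) = ((1 - 12*4 - 2*4²)/(6 + 4))/4 = ((1 - 48 - 2*16)/10)/4 = ((1 - 48 - 32)/10)/4 = ((⅒)*(-79))/4 = (¼)*(-79/10) = -79/40)
(K(3) - 11)*Z(-6) = (-79/40 - 11)*5 = -519/40*5 = -519/8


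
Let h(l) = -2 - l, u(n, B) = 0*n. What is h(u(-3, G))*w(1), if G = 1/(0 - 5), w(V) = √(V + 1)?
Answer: -2*√2 ≈ -2.8284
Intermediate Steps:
w(V) = √(1 + V)
G = -⅕ (G = 1/(-5) = -⅕ ≈ -0.20000)
u(n, B) = 0
h(u(-3, G))*w(1) = (-2 - 1*0)*√(1 + 1) = (-2 + 0)*√2 = -2*√2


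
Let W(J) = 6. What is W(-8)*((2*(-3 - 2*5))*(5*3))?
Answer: -2340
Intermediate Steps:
W(-8)*((2*(-3 - 2*5))*(5*3)) = 6*((2*(-3 - 2*5))*(5*3)) = 6*((2*(-3 - 10))*15) = 6*((2*(-13))*15) = 6*(-26*15) = 6*(-390) = -2340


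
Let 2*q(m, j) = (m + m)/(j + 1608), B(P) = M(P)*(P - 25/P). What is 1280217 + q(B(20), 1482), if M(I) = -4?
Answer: 263724697/206 ≈ 1.2802e+6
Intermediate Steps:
B(P) = -4*P + 100/P (B(P) = -4*(P - 25/P) = -4*P + 100/P)
q(m, j) = m/(1608 + j) (q(m, j) = ((m + m)/(j + 1608))/2 = ((2*m)/(1608 + j))/2 = (2*m/(1608 + j))/2 = m/(1608 + j))
1280217 + q(B(20), 1482) = 1280217 + (-4*20 + 100/20)/(1608 + 1482) = 1280217 + (-80 + 100*(1/20))/3090 = 1280217 + (-80 + 5)*(1/3090) = 1280217 - 75*1/3090 = 1280217 - 5/206 = 263724697/206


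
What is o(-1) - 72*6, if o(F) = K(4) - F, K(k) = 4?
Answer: -427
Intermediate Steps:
o(F) = 4 - F
o(-1) - 72*6 = (4 - 1*(-1)) - 72*6 = (4 + 1) - 18*24 = 5 - 432 = -427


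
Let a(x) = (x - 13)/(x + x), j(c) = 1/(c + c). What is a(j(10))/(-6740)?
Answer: 259/13480 ≈ 0.019214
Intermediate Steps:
j(c) = 1/(2*c)
a(x) = (-13 + x)/(2*x) (a(x) = (-13 + x)/((2*x)) = (-13 + x)*(1/(2*x)) = (-13 + x)/(2*x))
a(j(10))/(-6740) = ((-13 + (½)/10)/(2*(((½)/10))))/(-6740) = ((-13 + (½)*(⅒))/(2*(((½)*(⅒)))))*(-1/6740) = ((-13 + 1/20)/(2*(1/20)))*(-1/6740) = ((½)*20*(-259/20))*(-1/6740) = -259/2*(-1/6740) = 259/13480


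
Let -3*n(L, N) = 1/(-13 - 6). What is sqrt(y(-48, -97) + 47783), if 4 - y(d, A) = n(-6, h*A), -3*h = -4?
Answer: sqrt(155259906)/57 ≈ 218.60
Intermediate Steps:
h = 4/3 (h = -1/3*(-4) = 4/3 ≈ 1.3333)
n(L, N) = 1/57 (n(L, N) = -1/(3*(-13 - 6)) = -1/3/(-19) = -1/3*(-1/19) = 1/57)
y(d, A) = 227/57 (y(d, A) = 4 - 1*1/57 = 4 - 1/57 = 227/57)
sqrt(y(-48, -97) + 47783) = sqrt(227/57 + 47783) = sqrt(2723858/57) = sqrt(155259906)/57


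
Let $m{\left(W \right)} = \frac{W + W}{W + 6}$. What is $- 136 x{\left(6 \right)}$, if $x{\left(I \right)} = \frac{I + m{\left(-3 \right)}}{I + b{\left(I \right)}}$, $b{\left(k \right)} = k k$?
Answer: $- \frac{272}{21} \approx -12.952$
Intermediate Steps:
$m{\left(W \right)} = \frac{2 W}{6 + W}$
$b{\left(k \right)} = k^{2}$
$x{\left(I \right)} = \frac{-2 + I}{I + I^{2}}$ ($x{\left(I \right)} = \frac{I + 2 \left(-3\right) \frac{1}{6 - 3}}{I + I^{2}} = \frac{I + 2 \left(-3\right) \frac{1}{3}}{I + I^{2}} = \frac{I - 2}{I + I^{2}} = \frac{-2 + I}{I + I^{2}}$)
$- 136 x{\left(6 \right)} = - 136 \frac{-2 + 6}{6 \left(1 + 6\right)} = - 136 \cdot \frac{1}{6} \cdot \frac{1}{7} \cdot 4 = \left(-136\right) \frac{2}{21} = - \frac{272}{21}$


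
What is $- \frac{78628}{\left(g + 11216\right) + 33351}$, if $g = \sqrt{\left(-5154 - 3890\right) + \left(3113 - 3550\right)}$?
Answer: $- \frac{1752107038}{993113485} + \frac{39314 i \sqrt{9481}}{993113485} \approx -1.7643 + 0.0038546 i$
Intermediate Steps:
$g = i \sqrt{9481}$ ($g = \sqrt{-9044 - 437} = \sqrt{-9481} = i \sqrt{9481} \approx 97.37 i$)
$- \frac{78628}{\left(g + 11216\right) + 33351} = - \frac{78628}{\left(i \sqrt{9481} + 11216\right) + 33351} = - \frac{78628}{\left(11216 + i \sqrt{9481}\right) + 33351} = - \frac{78628}{44567 + i \sqrt{9481}}$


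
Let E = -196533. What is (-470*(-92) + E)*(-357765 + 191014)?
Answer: 25561761043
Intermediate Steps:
(-470*(-92) + E)*(-357765 + 191014) = (-470*(-92) - 196533)*(-357765 + 191014) = (43240 - 196533)*(-166751) = -153293*(-166751) = 25561761043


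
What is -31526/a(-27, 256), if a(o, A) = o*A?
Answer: 15763/3456 ≈ 4.5611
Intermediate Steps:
a(o, A) = A*o
-31526/a(-27, 256) = -31526/(256*(-27)) = -31526/(-6912) = -31526*(-1/6912) = 15763/3456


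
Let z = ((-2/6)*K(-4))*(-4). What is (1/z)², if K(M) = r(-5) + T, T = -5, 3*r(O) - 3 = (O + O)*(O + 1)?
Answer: 81/12544 ≈ 0.0064573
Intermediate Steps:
r(O) = 1 + 2*O*(1 + O)/3 (r(O) = 1 + ((O + O)*(O + 1))/3 = 1 + ((2*O)*(1 + O))/3 = 1 + (2*O*(1 + O))/3 = 1 + 2*O*(1 + O)/3)
K(M) = 28/3 (K(M) = (1 + (⅔)*(-5) + (⅔)*(-5)²) - 5 = (1 - 10/3 + (⅔)*25) - 5 = (1 - 10/3 + 50/3) - 5 = 43/3 - 5 = 28/3)
z = 112/9 (z = (-2/6*(28/3))*(-4) = (-2*⅙*(28/3))*(-4) = -⅓*28/3*(-4) = -28/9*(-4) = 112/9 ≈ 12.444)
(1/z)² = (1/(112/9))² = (9/112)² = 81/12544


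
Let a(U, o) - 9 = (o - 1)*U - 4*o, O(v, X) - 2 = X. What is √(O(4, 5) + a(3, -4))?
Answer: √17 ≈ 4.1231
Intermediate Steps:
O(v, X) = 2 + X
a(U, o) = 9 - 4*o + U*(-1 + o) (a(U, o) = 9 + ((o - 1)*U - 4*o) = 9 + ((-1 + o)*U - 4*o) = 9 + (U*(-1 + o) - 4*o) = 9 + (-4*o + U*(-1 + o)) = 9 - 4*o + U*(-1 + o))
√(O(4, 5) + a(3, -4)) = √((2 + 5) + (9 - 1*3 - 4*(-4) + 3*(-4))) = √(7 + (9 - 3 + 16 - 12)) = √(7 + 10) = √17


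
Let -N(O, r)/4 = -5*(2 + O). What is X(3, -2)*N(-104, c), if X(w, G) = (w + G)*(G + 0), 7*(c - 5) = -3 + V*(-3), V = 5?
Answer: 4080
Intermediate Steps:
c = 17/7 (c = 5 + (-3 + 5*(-3))/7 = 5 + (-3 - 15)/7 = 5 + (⅐)*(-18) = 5 - 18/7 = 17/7 ≈ 2.4286)
N(O, r) = 40 + 20*O (N(O, r) = -(-20)*(2 + O) = -4*(-10 - 5*O) = 40 + 20*O)
X(w, G) = G*(G + w) (X(w, G) = (G + w)*G = G*(G + w))
X(3, -2)*N(-104, c) = (-2*(-2 + 3))*(40 + 20*(-104)) = (-2*1)*(40 - 2080) = -2*(-2040) = 4080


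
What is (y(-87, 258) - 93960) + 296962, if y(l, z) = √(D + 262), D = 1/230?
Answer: 203002 + √13860030/230 ≈ 2.0302e+5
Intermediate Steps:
D = 1/230 ≈ 0.0043478
y(l, z) = √13860030/230 (y(l, z) = √(1/230 + 262) = √(60261/230) = √13860030/230)
(y(-87, 258) - 93960) + 296962 = (√13860030/230 - 93960) + 296962 = (-93960 + √13860030/230) + 296962 = 203002 + √13860030/230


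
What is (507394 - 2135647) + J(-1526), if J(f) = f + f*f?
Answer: 698897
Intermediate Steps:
J(f) = f + f²
(507394 - 2135647) + J(-1526) = (507394 - 2135647) - 1526*(1 - 1526) = -1628253 - 1526*(-1525) = -1628253 + 2327150 = 698897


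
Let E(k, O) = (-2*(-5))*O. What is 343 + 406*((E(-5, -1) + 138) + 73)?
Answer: 81949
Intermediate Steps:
E(k, O) = 10*O
343 + 406*((E(-5, -1) + 138) + 73) = 343 + 406*((10*(-1) + 138) + 73) = 343 + 406*((-10 + 138) + 73) = 343 + 406*(128 + 73) = 343 + 406*201 = 343 + 81606 = 81949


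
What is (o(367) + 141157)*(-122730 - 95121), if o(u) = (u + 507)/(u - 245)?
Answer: -1875918010914/61 ≈ -3.0753e+10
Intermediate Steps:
o(u) = (507 + u)/(-245 + u)
(o(367) + 141157)*(-122730 - 95121) = ((507 + 367)/(-245 + 367) + 141157)*(-122730 - 95121) = (874/122 + 141157)*(-217851) = ((1/122)*874 + 141157)*(-217851) = (437/61 + 141157)*(-217851) = (8611014/61)*(-217851) = -1875918010914/61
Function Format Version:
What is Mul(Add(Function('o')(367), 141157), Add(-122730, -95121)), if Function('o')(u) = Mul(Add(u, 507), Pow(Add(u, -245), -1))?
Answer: Rational(-1875918010914, 61) ≈ -3.0753e+10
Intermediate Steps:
Function('o')(u) = Mul(Pow(Add(-245, u), -1), Add(507, u)) (Function('o')(u) = Mul(Add(507, u), Pow(Add(-245, u), -1)) = Mul(Pow(Add(-245, u), -1), Add(507, u)))
Mul(Add(Function('o')(367), 141157), Add(-122730, -95121)) = Mul(Add(Mul(Pow(Add(-245, 367), -1), Add(507, 367)), 141157), Add(-122730, -95121)) = Mul(Add(Mul(Pow(122, -1), 874), 141157), -217851) = Mul(Add(Mul(Rational(1, 122), 874), 141157), -217851) = Mul(Add(Rational(437, 61), 141157), -217851) = Mul(Rational(8611014, 61), -217851) = Rational(-1875918010914, 61)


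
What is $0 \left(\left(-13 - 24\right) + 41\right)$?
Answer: $0$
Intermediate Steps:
$0 \left(\left(-13 - 24\right) + 41\right) = 0 \left(-37 + 41\right) = 0 \cdot 4 = 0$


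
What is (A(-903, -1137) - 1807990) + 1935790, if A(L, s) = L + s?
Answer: 125760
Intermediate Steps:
(A(-903, -1137) - 1807990) + 1935790 = ((-903 - 1137) - 1807990) + 1935790 = (-2040 - 1807990) + 1935790 = -1810030 + 1935790 = 125760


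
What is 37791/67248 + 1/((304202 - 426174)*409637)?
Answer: 52449965309291/93333208098352 ≈ 0.56196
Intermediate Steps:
37791/67248 + 1/((304202 - 426174)*409637) = 37791*(1/67248) + (1/409637)/(-121972) = 4199/7472 - 1/121972*1/409637 = 4199/7472 - 1/49964244164 = 52449965309291/93333208098352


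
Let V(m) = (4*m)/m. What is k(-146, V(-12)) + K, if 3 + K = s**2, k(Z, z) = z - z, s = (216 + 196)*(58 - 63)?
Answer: 4243597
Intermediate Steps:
V(m) = 4
s = -2060 (s = 412*(-5) = -2060)
k(Z, z) = 0
K = 4243597 (K = -3 + (-2060)**2 = -3 + 4243600 = 4243597)
k(-146, V(-12)) + K = 0 + 4243597 = 4243597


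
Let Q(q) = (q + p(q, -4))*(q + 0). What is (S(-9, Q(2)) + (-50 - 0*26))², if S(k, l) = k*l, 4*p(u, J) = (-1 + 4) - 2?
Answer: 32761/4 ≈ 8190.3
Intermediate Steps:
p(u, J) = ¼ (p(u, J) = ((-1 + 4) - 2)/4 = (3 - 2)/4 = (¼)*1 = ¼)
Q(q) = q*(¼ + q) (Q(q) = (q + ¼)*(q + 0) = (¼ + q)*q = q*(¼ + q))
(S(-9, Q(2)) + (-50 - 0*26))² = (-18*(¼ + 2) + (-50 - 0*26))² = (-18*9/4 + (-50 - 1*0))² = (-9*9/2 + (-50 + 0))² = (-81/2 - 50)² = (-181/2)² = 32761/4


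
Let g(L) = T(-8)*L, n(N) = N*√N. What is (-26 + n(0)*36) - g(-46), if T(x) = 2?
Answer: 66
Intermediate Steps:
n(N) = N^(3/2)
g(L) = 2*L
(-26 + n(0)*36) - g(-46) = (-26 + 0^(3/2)*36) - 2*(-46) = (-26 + 0*36) - 1*(-92) = (-26 + 0) + 92 = -26 + 92 = 66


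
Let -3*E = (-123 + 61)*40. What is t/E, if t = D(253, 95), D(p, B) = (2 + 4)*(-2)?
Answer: -9/620 ≈ -0.014516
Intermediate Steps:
E = 2480/3 (E = -(-123 + 61)*40/3 = -(-62)*40/3 = -⅓*(-2480) = 2480/3 ≈ 826.67)
D(p, B) = -12 (D(p, B) = 6*(-2) = -12)
t = -12
t/E = -12/2480/3 = -12*3/2480 = -9/620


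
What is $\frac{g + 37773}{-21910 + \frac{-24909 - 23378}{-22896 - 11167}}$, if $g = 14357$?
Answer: $- \frac{1775704190}{746272043} \approx -2.3794$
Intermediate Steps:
$\frac{g + 37773}{-21910 + \frac{-24909 - 23378}{-22896 - 11167}} = \frac{14357 + 37773}{-21910 + \frac{-24909 - 23378}{-22896 - 11167}} = \frac{52130}{-21910 - \frac{48287}{-34063}} = \frac{52130}{-21910 - - \frac{48287}{34063}} = \frac{52130}{-21910 + \frac{48287}{34063}} = \frac{52130}{- \frac{746272043}{34063}} = 52130 \left(- \frac{34063}{746272043}\right) = - \frac{1775704190}{746272043}$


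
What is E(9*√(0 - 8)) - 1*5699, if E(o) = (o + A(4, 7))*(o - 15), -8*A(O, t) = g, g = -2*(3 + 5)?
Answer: -6377 - 234*I*√2 ≈ -6377.0 - 330.93*I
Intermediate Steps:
g = -16 (g = -2*8 = -16)
A(O, t) = 2 (A(O, t) = -⅛*(-16) = 2)
E(o) = (-15 + o)*(2 + o) (E(o) = (o + 2)*(o - 15) = (2 + o)*(-15 + o) = (-15 + o)*(2 + o))
E(9*√(0 - 8)) - 1*5699 = (-30 + (9*√(0 - 8))² - 117*√(0 - 8)) - 1*5699 = (-30 + (9*√(-8))² - 117*√(-8)) - 5699 = (-30 + (9*(2*I*√2))² - 117*2*I*√2) - 5699 = (-30 + (18*I*√2)² - 234*I*√2) - 5699 = (-30 - 648 - 234*I*√2) - 5699 = (-678 - 234*I*√2) - 5699 = -6377 - 234*I*√2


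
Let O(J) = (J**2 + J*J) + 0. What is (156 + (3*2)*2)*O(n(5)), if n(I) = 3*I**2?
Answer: 1890000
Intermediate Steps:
O(J) = 2*J**2 (O(J) = (J**2 + J**2) + 0 = 2*J**2 + 0 = 2*J**2)
(156 + (3*2)*2)*O(n(5)) = (156 + (3*2)*2)*(2*(3*5**2)**2) = (156 + 6*2)*(2*(3*25)**2) = (156 + 12)*(2*75**2) = 168*(2*5625) = 168*11250 = 1890000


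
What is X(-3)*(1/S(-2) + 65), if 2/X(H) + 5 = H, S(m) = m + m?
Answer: -259/16 ≈ -16.188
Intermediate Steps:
S(m) = 2*m
X(H) = 2/(-5 + H)
X(-3)*(1/S(-2) + 65) = (2/(-5 - 3))*(1/(2*(-2)) + 65) = (2/(-8))*(1/(-4) + 65) = (2*(-1/8))*(-1/4 + 65) = -1/4*259/4 = -259/16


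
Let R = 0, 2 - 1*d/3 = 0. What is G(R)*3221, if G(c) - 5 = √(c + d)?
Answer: 16105 + 3221*√6 ≈ 23995.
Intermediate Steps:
d = 6 (d = 6 - 3*0 = 6 + 0 = 6)
G(c) = 5 + √(6 + c) (G(c) = 5 + √(c + 6) = 5 + √(6 + c))
G(R)*3221 = (5 + √(6 + 0))*3221 = (5 + √6)*3221 = 16105 + 3221*√6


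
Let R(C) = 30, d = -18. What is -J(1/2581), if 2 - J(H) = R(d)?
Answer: 28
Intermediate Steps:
J(H) = -28 (J(H) = 2 - 1*30 = 2 - 30 = -28)
-J(1/2581) = -1*(-28) = 28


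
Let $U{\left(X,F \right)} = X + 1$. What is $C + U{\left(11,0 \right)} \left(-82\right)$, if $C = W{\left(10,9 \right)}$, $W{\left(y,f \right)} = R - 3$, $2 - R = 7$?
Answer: $-992$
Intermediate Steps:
$R = -5$ ($R = 2 - 7 = -5$)
$W{\left(y,f \right)} = -8$ ($W{\left(y,f \right)} = -5 - 3 = -8$)
$U{\left(X,F \right)} = 1 + X$
$C = -8$
$C + U{\left(11,0 \right)} \left(-82\right) = -8 + \left(1 + 11\right) \left(-82\right) = -8 + 12 \left(-82\right) = -8 - 984 = -992$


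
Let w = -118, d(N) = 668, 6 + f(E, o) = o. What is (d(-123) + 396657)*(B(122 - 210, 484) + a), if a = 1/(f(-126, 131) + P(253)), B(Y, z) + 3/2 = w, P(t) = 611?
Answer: -1519353525/32 ≈ -4.7480e+7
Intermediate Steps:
f(E, o) = -6 + o
B(Y, z) = -239/2 (B(Y, z) = -3/2 - 118 = -239/2)
a = 1/736 (a = 1/((-6 + 131) + 611) = 1/(125 + 611) = 1/736 ≈ 0.0013587)
(d(-123) + 396657)*(B(122 - 210, 484) + a) = (668 + 396657)*(-239/2 + 1/736) = 397325*(-87951/736) = -1519353525/32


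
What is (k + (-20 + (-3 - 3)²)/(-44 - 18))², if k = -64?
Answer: 3968064/961 ≈ 4129.1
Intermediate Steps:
(k + (-20 + (-3 - 3)²)/(-44 - 18))² = (-64 + (-20 + (-3 - 3)²)/(-44 - 18))² = (-64 + (-20 + (-6)²)/(-62))² = (-64 + (-20 + 36)*(-1/62))² = (-64 + 16*(-1/62))² = (-64 - 8/31)² = (-1992/31)² = 3968064/961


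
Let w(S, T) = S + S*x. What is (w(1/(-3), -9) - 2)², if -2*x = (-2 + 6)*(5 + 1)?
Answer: 25/9 ≈ 2.7778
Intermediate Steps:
x = -12 (x = -(-2 + 6)*(5 + 1)/2 = -2*6 = -½*24 = -12)
w(S, T) = -11*S (w(S, T) = S + S*(-12) = S - 12*S = -11*S)
(w(1/(-3), -9) - 2)² = (-11/(-3) - 2)² = (-11*(-⅓) - 2)² = (11/3 - 2)² = (5/3)² = 25/9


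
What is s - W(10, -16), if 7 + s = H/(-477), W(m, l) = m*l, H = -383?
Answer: 73364/477 ≈ 153.80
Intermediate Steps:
W(m, l) = l*m
s = -2956/477 (s = -7 - 383/(-477) = -7 - 383*(-1/477) = -7 + 383/477 = -2956/477 ≈ -6.1971)
s - W(10, -16) = -2956/477 - (-16)*10 = -2956/477 - 1*(-160) = -2956/477 + 160 = 73364/477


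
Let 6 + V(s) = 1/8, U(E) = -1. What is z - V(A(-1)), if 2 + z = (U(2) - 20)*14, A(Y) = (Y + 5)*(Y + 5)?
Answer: -2321/8 ≈ -290.13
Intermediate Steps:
A(Y) = (5 + Y)² (A(Y) = (5 + Y)*(5 + Y) = (5 + Y)²)
V(s) = -47/8 (V(s) = -6 + 1/8 = -6 + ⅛ = -47/8)
z = -296 (z = -2 + (-1 - 20)*14 = -2 - 21*14 = -2 - 294 = -296)
z - V(A(-1)) = -296 - 1*(-47/8) = -296 + 47/8 = -2321/8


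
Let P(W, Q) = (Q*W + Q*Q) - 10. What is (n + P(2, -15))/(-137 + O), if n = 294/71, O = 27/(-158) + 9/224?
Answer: -237639584/172293215 ≈ -1.3793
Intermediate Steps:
P(W, Q) = -10 + Q² + Q*W (P(W, Q) = (Q*W + Q²) - 10 = (Q² + Q*W) - 10 = -10 + Q² + Q*W)
O = -2313/17696 (O = 27*(-1/158) + 9*(1/224) = -27/158 + 9/224 = -2313/17696 ≈ -0.13071)
n = 294/71 (n = 294*(1/71) = 294/71 ≈ 4.1408)
(n + P(2, -15))/(-137 + O) = (294/71 + (-10 + (-15)² - 15*2))/(-137 - 2313/17696) = (294/71 + (-10 + 225 - 30))/(-2426665/17696) = (294/71 + 185)*(-17696/2426665) = (13429/71)*(-17696/2426665) = -237639584/172293215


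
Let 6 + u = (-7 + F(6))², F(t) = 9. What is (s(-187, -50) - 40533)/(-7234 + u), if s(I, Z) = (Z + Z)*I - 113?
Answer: 10973/3618 ≈ 3.0329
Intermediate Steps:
u = -2 (u = -6 + (-7 + 9)² = -6 + 2² = -6 + 4 = -2)
s(I, Z) = -113 + 2*I*Z (s(I, Z) = (2*Z)*I - 113 = 2*I*Z - 113 = -113 + 2*I*Z)
(s(-187, -50) - 40533)/(-7234 + u) = ((-113 + 2*(-187)*(-50)) - 40533)/(-7234 - 2) = ((-113 + 18700) - 40533)/(-7236) = (18587 - 40533)*(-1/7236) = -21946*(-1/7236) = 10973/3618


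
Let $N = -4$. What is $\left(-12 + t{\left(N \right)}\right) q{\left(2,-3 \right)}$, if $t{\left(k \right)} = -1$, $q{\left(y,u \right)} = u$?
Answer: $39$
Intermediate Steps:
$\left(-12 + t{\left(N \right)}\right) q{\left(2,-3 \right)} = \left(-12 - 1\right) \left(-3\right) = \left(-13\right) \left(-3\right) = 39$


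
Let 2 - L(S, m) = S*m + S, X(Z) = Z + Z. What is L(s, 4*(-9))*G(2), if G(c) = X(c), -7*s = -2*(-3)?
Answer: -112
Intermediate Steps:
s = -6/7 (s = -(-2)*(-3)/7 = -1/7*6 = -6/7 ≈ -0.85714)
X(Z) = 2*Z
L(S, m) = 2 - S - S*m (L(S, m) = 2 - (S*m + S) = 2 - (S + S*m) = 2 + (-S - S*m) = 2 - S - S*m)
G(c) = 2*c
L(s, 4*(-9))*G(2) = (2 - 1*(-6/7) - 1*(-6/7)*4*(-9))*(2*2) = (2 + 6/7 - 1*(-6/7)*(-36))*4 = (2 + 6/7 - 216/7)*4 = -28*4 = -112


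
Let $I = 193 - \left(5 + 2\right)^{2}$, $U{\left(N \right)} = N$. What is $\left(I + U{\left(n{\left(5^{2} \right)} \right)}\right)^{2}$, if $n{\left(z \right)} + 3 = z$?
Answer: $27556$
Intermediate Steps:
$n{\left(z \right)} = -3 + z$
$I = 144$ ($I = 193 - 7^{2} = 193 - 49 = 144$)
$\left(I + U{\left(n{\left(5^{2} \right)} \right)}\right)^{2} = \left(144 - \left(3 - 5^{2}\right)\right)^{2} = \left(144 + \left(-3 + 25\right)\right)^{2} = \left(144 + 22\right)^{2} = 166^{2} = 27556$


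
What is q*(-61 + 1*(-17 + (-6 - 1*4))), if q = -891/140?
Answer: 19602/35 ≈ 560.06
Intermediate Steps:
q = -891/140 (q = -891*1/140 = -891/140 ≈ -6.3643)
q*(-61 + 1*(-17 + (-6 - 1*4))) = -891*(-61 + 1*(-17 + (-6 - 1*4)))/140 = -891*(-61 + 1*(-17 + (-6 - 4)))/140 = -891*(-61 + 1*(-17 - 10))/140 = -891*(-61 + 1*(-27))/140 = -891*(-61 - 27)/140 = -891/140*(-88) = 19602/35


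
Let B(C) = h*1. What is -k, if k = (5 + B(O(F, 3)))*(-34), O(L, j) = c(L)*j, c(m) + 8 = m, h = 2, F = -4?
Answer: 238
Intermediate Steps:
c(m) = -8 + m
O(L, j) = j*(-8 + L) (O(L, j) = (-8 + L)*j = j*(-8 + L))
B(C) = 2 (B(C) = 2*1 = 2)
k = -238 (k = (5 + 2)*(-34) = 7*(-34) = -238)
-k = -1*(-238) = 238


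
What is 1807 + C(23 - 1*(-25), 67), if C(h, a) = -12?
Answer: 1795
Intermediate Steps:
1807 + C(23 - 1*(-25), 67) = 1807 - 12 = 1795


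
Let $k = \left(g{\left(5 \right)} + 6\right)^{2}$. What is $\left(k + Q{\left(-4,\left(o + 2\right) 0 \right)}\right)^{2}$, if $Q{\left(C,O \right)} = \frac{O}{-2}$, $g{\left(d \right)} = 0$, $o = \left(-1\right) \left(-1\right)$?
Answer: $1296$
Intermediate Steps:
$o = 1$
$Q{\left(C,O \right)} = - \frac{O}{2}$ ($Q{\left(C,O \right)} = O \left(- \frac{1}{2}\right) = - \frac{O}{2}$)
$k = 36$ ($k = \left(0 + 6\right)^{2} = 6^{2} = 36$)
$\left(k + Q{\left(-4,\left(o + 2\right) 0 \right)}\right)^{2} = \left(36 - \frac{\left(1 + 2\right) 0}{2}\right)^{2} = \left(36 - \frac{3 \cdot 0}{2}\right)^{2} = \left(36 - 0\right)^{2} = \left(36 + 0\right)^{2} = 36^{2} = 1296$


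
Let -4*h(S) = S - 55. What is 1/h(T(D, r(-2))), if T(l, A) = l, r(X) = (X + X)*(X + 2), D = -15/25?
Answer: 10/139 ≈ 0.071942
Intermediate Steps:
D = -3/5 (D = -15*1/25 = -3/5 ≈ -0.60000)
r(X) = 2*X*(2 + X) (r(X) = (2*X)*(2 + X) = 2*X*(2 + X))
h(S) = 55/4 - S/4 (h(S) = -(S - 55)/4 = -(-55 + S)/4 = 55/4 - S/4)
1/h(T(D, r(-2))) = 1/(55/4 - 1/4*(-3/5)) = 1/(55/4 + 3/20) = 1/(139/10) = 10/139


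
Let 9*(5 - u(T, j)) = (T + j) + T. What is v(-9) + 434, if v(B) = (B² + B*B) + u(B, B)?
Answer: 604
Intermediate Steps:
u(T, j) = 5 - 2*T/9 - j/9 (u(T, j) = 5 - ((T + j) + T)/9 = 5 - (j + 2*T)/9 = 5 + (-2*T/9 - j/9) = 5 - 2*T/9 - j/9)
v(B) = 5 + 2*B² - B/3 (v(B) = (B² + B*B) + (5 - 2*B/9 - B/9) = (B² + B²) + (5 - B/3) = 2*B² + (5 - B/3) = 5 + 2*B² - B/3)
v(-9) + 434 = (5 + 2*(-9)² - ⅓*(-9)) + 434 = (5 + 2*81 + 3) + 434 = (5 + 162 + 3) + 434 = 170 + 434 = 604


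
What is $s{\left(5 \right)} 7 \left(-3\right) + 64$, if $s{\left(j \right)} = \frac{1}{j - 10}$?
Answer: $\frac{341}{5} \approx 68.2$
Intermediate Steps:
$s{\left(j \right)} = \frac{1}{-10 + j}$
$s{\left(5 \right)} 7 \left(-3\right) + 64 = \frac{7 \left(-3\right)}{-10 + 5} + 64 = \frac{1}{-5} \left(-21\right) + 64 = \left(- \frac{1}{5}\right) \left(-21\right) + 64 = \frac{21}{5} + 64 = \frac{341}{5}$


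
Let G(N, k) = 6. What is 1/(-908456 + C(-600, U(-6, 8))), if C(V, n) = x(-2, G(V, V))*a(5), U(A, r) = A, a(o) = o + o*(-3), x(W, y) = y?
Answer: -1/908516 ≈ -1.1007e-6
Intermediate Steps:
a(o) = -2*o (a(o) = o - 3*o = -2*o)
C(V, n) = -60 (C(V, n) = 6*(-2*5) = 6*(-10) = -60)
1/(-908456 + C(-600, U(-6, 8))) = 1/(-908456 - 60) = 1/(-908516) = -1/908516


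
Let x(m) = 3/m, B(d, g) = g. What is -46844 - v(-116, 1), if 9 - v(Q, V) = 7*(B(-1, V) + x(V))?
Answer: -46825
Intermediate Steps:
v(Q, V) = 9 - 21/V - 7*V (v(Q, V) = 9 - 7*(V + 3/V) = 9 - (7*V + 21/V) = 9 + (-21/V - 7*V) = 9 - 21/V - 7*V)
-46844 - v(-116, 1) = -46844 - (9 - 21/1 - 7*1) = -46844 - (9 - 21*1 - 7) = -46844 - (9 - 21 - 7) = -46844 - 1*(-19) = -46844 + 19 = -46825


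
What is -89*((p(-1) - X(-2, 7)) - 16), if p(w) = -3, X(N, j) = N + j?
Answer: 2136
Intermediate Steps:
-89*((p(-1) - X(-2, 7)) - 16) = -89*((-3 - (-2 + 7)) - 16) = -89*((-3 - 1*5) - 16) = -89*((-3 - 5) - 16) = -89*(-8 - 16) = -89*(-24) = 2136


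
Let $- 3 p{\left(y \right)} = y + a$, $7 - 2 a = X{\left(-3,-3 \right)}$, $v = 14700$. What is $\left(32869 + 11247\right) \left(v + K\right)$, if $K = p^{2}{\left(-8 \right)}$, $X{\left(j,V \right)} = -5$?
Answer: $\frac{5836723264}{9} \approx 6.4852 \cdot 10^{8}$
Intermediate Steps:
$a = 6$ ($a = \frac{7}{2} - - \frac{5}{2} = \frac{7}{2} + \frac{5}{2} = 6$)
$p{\left(y \right)} = -2 - \frac{y}{3}$ ($p{\left(y \right)} = - \frac{y + 6}{3} = - \frac{6 + y}{3} = -2 - \frac{y}{3}$)
$K = \frac{4}{9}$ ($K = \left(-2 - - \frac{8}{3}\right)^{2} = \left(-2 + \frac{8}{3}\right)^{2} = \left(\frac{2}{3}\right)^{2} = \frac{4}{9} \approx 0.44444$)
$\left(32869 + 11247\right) \left(v + K\right) = \left(32869 + 11247\right) \left(14700 + \frac{4}{9}\right) = 44116 \cdot \frac{132304}{9} = \frac{5836723264}{9}$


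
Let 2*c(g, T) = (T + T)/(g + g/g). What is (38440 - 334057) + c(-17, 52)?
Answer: -1182481/4 ≈ -2.9562e+5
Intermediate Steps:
c(g, T) = T/(1 + g) (c(g, T) = ((T + T)/(g + g/g))/2 = ((2*T)/(g + 1))/2 = ((2*T)/(1 + g))/2 = (2*T/(1 + g))/2 = T/(1 + g))
(38440 - 334057) + c(-17, 52) = (38440 - 334057) + 52/(1 - 17) = -295617 + 52/(-16) = -295617 + 52*(-1/16) = -295617 - 13/4 = -1182481/4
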